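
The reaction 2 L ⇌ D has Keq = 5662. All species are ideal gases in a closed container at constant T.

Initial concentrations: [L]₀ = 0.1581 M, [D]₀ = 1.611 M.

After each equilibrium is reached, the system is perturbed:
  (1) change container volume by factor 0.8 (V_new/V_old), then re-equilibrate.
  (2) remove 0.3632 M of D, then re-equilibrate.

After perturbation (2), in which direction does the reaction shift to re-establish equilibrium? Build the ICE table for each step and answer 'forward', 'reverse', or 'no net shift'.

Direction: forward

Q₀ = 64.45 vs Keq = 5662 ⇒ Q<K, forward
Step 1:
                   L          D
  init        0.1581      1.611
  Δ          -0.1409    0.07043
  eq         0.01723      1.681
  solve Keq expr → x = 0.07043; check Q = 5662
Then change container volume by factor 0.8 (V_new/V_old).
Step 2:
                   L          D
  init       0.02154      2.102
  Δ        -0.002269   0.001134
  eq         0.01927      2.103
  solve Keq expr → x = 0.001134; check Q = 5662
Then remove 0.3632 M of D.
Step 3:
                   L          D
  init       0.01927       1.74
  Δ        -0.001739 8.6935e-04
  eq         0.01753      1.741
  solve Keq expr → x = 8.6935e-04; check Q = 5662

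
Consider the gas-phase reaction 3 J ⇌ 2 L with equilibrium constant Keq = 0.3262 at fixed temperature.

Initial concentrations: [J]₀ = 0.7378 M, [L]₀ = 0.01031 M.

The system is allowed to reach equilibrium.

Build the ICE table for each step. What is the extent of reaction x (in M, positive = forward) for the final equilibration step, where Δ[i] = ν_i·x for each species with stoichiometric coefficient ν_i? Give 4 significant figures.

Q₀ = 2.6467e-04 vs Keq = 0.3262 ⇒ Q<K, forward
Step 1:
                    J           L
  init         0.7378     0.01031
  Δ            -0.264       0.176
  eq           0.4738      0.1863
  solve Keq expr → x = 0.08799; check Q = 0.3262

x = 0.08799 M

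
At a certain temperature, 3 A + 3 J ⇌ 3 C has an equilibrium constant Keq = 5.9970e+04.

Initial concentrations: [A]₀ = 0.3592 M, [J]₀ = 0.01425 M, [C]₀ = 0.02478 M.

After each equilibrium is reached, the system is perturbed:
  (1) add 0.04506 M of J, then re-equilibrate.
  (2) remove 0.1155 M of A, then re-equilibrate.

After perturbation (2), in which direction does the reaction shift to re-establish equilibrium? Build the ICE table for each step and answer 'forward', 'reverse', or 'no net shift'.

Direction: reverse

Q₀ = 113.5 vs Keq = 5.9970e+04 ⇒ Q<K, forward
Step 1:
                   A          J          C
  Initial     0.3592    0.01425    0.02478
  Change    -0.01158   -0.01158    0.01158
  Equil       0.3476   0.002672    0.03636
  solve Keq expr → x = 0.003859; check Q = 5.9970e+04
Then add 0.04506 M of J.
Step 2:
                   A          J          C
  Initial     0.3476    0.04773    0.03636
  Change    -0.04126   -0.04126    0.04126
  Equil       0.3064   0.006473    0.07762
  solve Keq expr → x = 0.01375; check Q = 5.9970e+04
Then remove 0.1155 M of A.
Step 3:
                   A          J          C
  Initial     0.1909   0.006473    0.07762
  Change    0.003305   0.003305  -0.003305
  Equil       0.1942   0.009778    0.07431
  solve Keq expr → x = -0.001102; check Q = 5.9970e+04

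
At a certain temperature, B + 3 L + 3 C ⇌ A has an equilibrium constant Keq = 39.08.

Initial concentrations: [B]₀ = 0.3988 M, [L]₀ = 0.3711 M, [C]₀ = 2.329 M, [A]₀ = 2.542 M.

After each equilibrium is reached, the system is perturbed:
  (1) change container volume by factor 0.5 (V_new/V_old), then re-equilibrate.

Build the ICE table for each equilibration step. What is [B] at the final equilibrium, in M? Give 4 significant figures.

[B]_eq = 0.6001 M

Q₀ = 9.873 vs Keq = 39.08 ⇒ Q<K, forward
Step 1:
                   B          L          C          A
  init        0.3988     0.3711      2.329      2.542
  Δ         -0.03822    -0.1147    -0.1147    0.03822
  eq          0.3606     0.2564      2.214       2.58
  solve Keq expr → x = 0.03822; check Q = 39.08
Then change container volume by factor 0.5 (V_new/V_old).
Step 2:
                   B          L          C          A
  init        0.7212     0.5129      4.429       5.16
  Δ          -0.1211    -0.3632    -0.3632     0.1211
  eq          0.6001     0.1497      4.065      5.282
  solve Keq expr → x = 0.1211; check Q = 39.08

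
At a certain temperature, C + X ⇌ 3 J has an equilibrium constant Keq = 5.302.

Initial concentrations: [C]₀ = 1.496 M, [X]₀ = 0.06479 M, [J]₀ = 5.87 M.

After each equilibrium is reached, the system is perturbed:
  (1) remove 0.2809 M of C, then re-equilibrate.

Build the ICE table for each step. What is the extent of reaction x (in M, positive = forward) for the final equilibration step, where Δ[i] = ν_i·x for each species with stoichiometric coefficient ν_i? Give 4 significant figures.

Q₀ = 2087 vs Keq = 5.302 ⇒ Q>K, reverse
Step 1:
                  C         X         J
  I           1.496   0.06479      5.87
  C           1.112     1.112    -3.336
  E           2.608     1.177     2.534
  solve Keq expr → x = -1.112; check Q = 5.302
Then remove 0.2809 M of C.
Step 2:
                  C         X         J
  I           2.327     1.177     2.534
  C          0.0234    0.0234  -0.07019
  E            2.35       1.2     2.464
  solve Keq expr → x = -0.0234; check Q = 5.302

x = -0.0234 M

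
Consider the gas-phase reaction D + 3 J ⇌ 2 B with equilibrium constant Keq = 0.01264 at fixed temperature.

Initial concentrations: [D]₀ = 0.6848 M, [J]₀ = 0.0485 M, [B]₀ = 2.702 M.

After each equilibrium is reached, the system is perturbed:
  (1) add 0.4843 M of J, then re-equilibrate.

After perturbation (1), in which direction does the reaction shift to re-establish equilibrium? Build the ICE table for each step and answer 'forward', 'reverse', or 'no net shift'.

Direction: forward

Q₀ = 9.3451e+04 vs Keq = 0.01264 ⇒ Q>K, reverse
Step 1:
                   D          J          B
  I           0.6848     0.0485      2.702
  C           0.9778      2.933     -1.956
  E            1.663      2.982     0.7464
  solve Keq expr → x = -0.9778; check Q = 0.01264
Then add 0.4843 M of J.
Step 2:
                   D          J          B
  I            1.663      3.466     0.7464
  C         -0.05458    -0.1637     0.1092
  E            1.608      3.302     0.8556
  solve Keq expr → x = 0.05458; check Q = 0.01264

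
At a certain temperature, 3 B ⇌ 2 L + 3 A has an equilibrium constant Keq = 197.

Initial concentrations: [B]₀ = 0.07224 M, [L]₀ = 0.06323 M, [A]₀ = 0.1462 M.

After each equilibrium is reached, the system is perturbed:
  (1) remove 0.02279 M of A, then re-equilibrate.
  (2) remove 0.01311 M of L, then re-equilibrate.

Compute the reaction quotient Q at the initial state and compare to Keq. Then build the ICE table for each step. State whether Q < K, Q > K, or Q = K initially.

Q₀ = 0.03314; Q < K (proceeds forward)

Q₀ = 0.03314 vs Keq = 197 ⇒ Q<K, forward
Step 1:
                   B          L          A
  Initial    0.07224    0.06323     0.1462
  Change    -0.06414    0.04276    0.06414
  Equil     0.008096      0.106     0.2103
  solve Keq expr → x = 0.02138; check Q = 197
Then remove 0.02279 M of A.
Step 2:
                   B          L          A
  Initial   0.008096      0.106     0.1876
  Change  -8.2069e-04 5.4713e-04 8.2069e-04
  Equil     0.007276     0.1065     0.1884
  solve Keq expr → x = 2.7356e-04; check Q = 197
Then remove 0.01311 M of L.
Step 3:
                   B          L          A
  Initial   0.007276    0.09343     0.1884
  Change  -5.7144e-04 3.8096e-04 5.7144e-04
  Equil     0.006704    0.09381     0.1889
  solve Keq expr → x = 1.9048e-04; check Q = 197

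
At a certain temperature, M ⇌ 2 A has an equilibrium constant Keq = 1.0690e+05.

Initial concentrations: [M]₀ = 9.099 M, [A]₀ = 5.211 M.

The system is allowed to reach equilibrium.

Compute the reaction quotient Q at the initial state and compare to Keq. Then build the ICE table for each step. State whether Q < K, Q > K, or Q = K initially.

Q₀ = 2.984 vs Keq = 1.0690e+05 ⇒ Q<K, forward
Step 1:
                    M           A
  Initial       9.099       5.211
  Change       -9.094       18.19
  Equil      0.005122        23.4
  solve Keq expr → x = 9.094; check Q = 1.0690e+05

Q₀ = 2.984; Q < K (proceeds forward)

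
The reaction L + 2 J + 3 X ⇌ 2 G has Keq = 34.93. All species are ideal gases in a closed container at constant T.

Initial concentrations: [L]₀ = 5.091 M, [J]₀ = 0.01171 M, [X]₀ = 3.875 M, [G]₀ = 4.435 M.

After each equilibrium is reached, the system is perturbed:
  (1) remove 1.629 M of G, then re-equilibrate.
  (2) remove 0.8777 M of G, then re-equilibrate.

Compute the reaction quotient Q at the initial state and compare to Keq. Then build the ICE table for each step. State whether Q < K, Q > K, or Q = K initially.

Q₀ = 484.2; Q > K (proceeds reverse)

Q₀ = 484.2 vs Keq = 34.93 ⇒ Q>K, reverse
Step 1:
                    L           J           X           G
  I             5.091     0.01171       3.875       4.435
  C           0.01538     0.03076     0.04614    -0.03076
  E             5.106     0.04247       3.921       4.404
  solve Keq expr → x = -0.01538; check Q = 34.93
Then remove 1.629 M of G.
Step 2:
                    L           J           X           G
  I             5.106     0.04247       3.921       2.775
  C         -0.007651     -0.0153    -0.02295      0.0153
  E             5.099     0.02717       3.898       2.791
  solve Keq expr → x = 0.007651; check Q = 34.93
Then remove 0.8777 M of G.
Step 3:
                    L           J           X           G
  I             5.099     0.02717       3.898       1.913
  C         -0.004183   -0.008365    -0.01255    0.008365
  E             5.095      0.0188       3.886       1.921
  solve Keq expr → x = 0.004183; check Q = 34.93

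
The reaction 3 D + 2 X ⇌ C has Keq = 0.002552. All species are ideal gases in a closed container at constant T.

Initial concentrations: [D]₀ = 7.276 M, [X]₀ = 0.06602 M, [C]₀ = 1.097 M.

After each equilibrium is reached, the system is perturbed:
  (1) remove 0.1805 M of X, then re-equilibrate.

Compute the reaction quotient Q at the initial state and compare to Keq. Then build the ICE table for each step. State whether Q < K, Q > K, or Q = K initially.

Q₀ = 0.6534 vs Keq = 0.002552 ⇒ Q>K, reverse
Step 1:
                    D           X           C
  Initial       7.276     0.06602       1.097
  Change       0.9936      0.6624     -0.3312
  Equil          8.27      0.7284      0.7658
  solve Keq expr → x = -0.3312; check Q = 0.002552
Then remove 0.1805 M of X.
Step 2:
                    D           X           C
  Initial        8.27      0.5479      0.7658
  Change       0.1897      0.1264    -0.06322
  Equil         8.459      0.6744      0.7026
  solve Keq expr → x = -0.06322; check Q = 0.002552

Q₀ = 0.6534; Q > K (proceeds reverse)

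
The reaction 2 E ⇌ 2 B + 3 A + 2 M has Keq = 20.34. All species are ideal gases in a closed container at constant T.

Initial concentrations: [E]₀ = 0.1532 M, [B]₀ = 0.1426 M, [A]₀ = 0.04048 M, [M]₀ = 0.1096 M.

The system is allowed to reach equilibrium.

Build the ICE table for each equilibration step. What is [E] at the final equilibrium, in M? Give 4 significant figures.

Q₀ = 6.9034e-07 vs Keq = 20.34 ⇒ Q<K, forward
Step 1:
                    E           B           A           M
  init         0.1532      0.1426     0.04048      0.1096
  Δ           -0.1509      0.1509      0.2263      0.1509
  eq         0.002335      0.2935      0.2668      0.2605
  solve Keq expr → x = 0.07543; check Q = 20.34

[E]_eq = 0.002335 M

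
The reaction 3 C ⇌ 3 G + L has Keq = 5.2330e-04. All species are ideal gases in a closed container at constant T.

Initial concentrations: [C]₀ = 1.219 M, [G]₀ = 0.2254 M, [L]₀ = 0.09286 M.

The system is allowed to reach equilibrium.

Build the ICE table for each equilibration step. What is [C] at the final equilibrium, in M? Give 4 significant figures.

Q₀ = 5.8706e-04 vs Keq = 5.2330e-04 ⇒ Q>K, reverse
Step 1:
                  C         G         L
  init        1.219    0.2254   0.09286
  Δ        0.005875 -0.005875 -0.001958
  eq          1.225    0.2195    0.0909
  solve Keq expr → x = -0.001958; check Q = 5.2330e-04

[C]_eq = 1.225 M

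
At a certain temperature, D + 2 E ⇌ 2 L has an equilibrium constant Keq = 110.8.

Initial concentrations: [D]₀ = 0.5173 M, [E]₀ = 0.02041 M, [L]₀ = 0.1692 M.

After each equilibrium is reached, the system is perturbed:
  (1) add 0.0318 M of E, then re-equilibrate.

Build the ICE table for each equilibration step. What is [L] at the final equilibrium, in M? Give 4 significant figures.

Q₀ = 132.9 vs Keq = 110.8 ⇒ Q>K, reverse
Step 1:
                   D          E          L
  init        0.5173    0.02041     0.1692
  Δ       8.4841e-04   0.001697  -0.001697
  eq          0.5181    0.02211     0.1675
  solve Keq expr → x = -8.4841e-04; check Q = 110.8
Then add 0.0318 M of E.
Step 2:
                   D          E          L
  init        0.5181    0.05391     0.1675
  Δ         -0.01389   -0.02778    0.02778
  eq          0.5043    0.02613     0.1953
  solve Keq expr → x = 0.01389; check Q = 110.8

[L]_eq = 0.1953 M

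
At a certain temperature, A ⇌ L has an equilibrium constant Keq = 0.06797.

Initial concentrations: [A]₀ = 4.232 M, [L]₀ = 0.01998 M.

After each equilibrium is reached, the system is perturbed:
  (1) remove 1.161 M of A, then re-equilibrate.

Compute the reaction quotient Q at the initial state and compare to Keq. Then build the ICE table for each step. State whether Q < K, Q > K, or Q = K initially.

Q₀ = 0.004721; Q < K (proceeds forward)

Q₀ = 0.004721 vs Keq = 0.06797 ⇒ Q<K, forward
Step 1:
                  A         L
  I           4.232   0.01998
  C         -0.2506    0.2506
  E           3.981    0.2706
  solve Keq expr → x = 0.2506; check Q = 0.06797
Then remove 1.161 M of A.
Step 2:
                  A         L
  I            2.82    0.2706
  C         0.07389  -0.07389
  E           2.894    0.1967
  solve Keq expr → x = -0.07389; check Q = 0.06797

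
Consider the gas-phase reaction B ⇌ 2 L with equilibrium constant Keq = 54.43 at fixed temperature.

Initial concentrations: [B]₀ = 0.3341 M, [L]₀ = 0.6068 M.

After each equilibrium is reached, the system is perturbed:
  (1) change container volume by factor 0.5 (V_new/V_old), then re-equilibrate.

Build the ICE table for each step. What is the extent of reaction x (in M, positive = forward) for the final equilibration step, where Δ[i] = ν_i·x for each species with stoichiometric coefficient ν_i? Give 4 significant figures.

x = -0.04653 M

Q₀ = 1.102 vs Keq = 54.43 ⇒ Q<K, forward
Step 1:
                  B         L
  init       0.3341    0.6068
  Δ         -0.3067    0.6135
  eq        0.02736      1.22
  solve Keq expr → x = 0.3067; check Q = 54.43
Then change container volume by factor 0.5 (V_new/V_old).
Step 2:
                  B         L
  init      0.05472     2.441
  Δ         0.04653  -0.09306
  eq         0.1012     2.348
  solve Keq expr → x = -0.04653; check Q = 54.43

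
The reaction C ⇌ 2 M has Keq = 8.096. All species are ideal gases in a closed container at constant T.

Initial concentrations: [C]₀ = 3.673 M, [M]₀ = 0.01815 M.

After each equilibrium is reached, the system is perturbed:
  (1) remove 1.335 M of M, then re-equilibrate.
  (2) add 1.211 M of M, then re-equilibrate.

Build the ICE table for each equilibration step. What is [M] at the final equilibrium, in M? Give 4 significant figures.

[M]_eq = 3.756 M

Q₀ = 8.9688e-05 vs Keq = 8.096 ⇒ Q<K, forward
Step 1:
                    C           M
  Initial       3.673     0.01815
  Change        -1.89       3.781
  Equil         1.783       3.799
  solve Keq expr → x = 1.89; check Q = 8.096
Then remove 1.335 M of M.
Step 2:
                    C           M
  Initial       1.783       2.464
  Change      -0.4254      0.8508
  Equil         1.357       3.315
  solve Keq expr → x = 0.4254; check Q = 8.096
Then add 1.211 M of M.
Step 3:
                    C           M
  Initial       1.357       4.526
  Change       0.3851     -0.7701
  Equil         1.742       3.756
  solve Keq expr → x = -0.3851; check Q = 8.096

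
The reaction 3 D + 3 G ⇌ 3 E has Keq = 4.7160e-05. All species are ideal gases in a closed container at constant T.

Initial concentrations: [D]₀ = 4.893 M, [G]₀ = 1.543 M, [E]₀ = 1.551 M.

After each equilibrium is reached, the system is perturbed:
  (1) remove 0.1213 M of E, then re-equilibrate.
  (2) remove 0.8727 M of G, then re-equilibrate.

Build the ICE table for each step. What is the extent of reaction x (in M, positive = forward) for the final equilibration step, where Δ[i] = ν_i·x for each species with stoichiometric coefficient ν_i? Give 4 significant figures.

x = -0.04797 M

Q₀ = 0.00867 vs Keq = 4.7160e-05 ⇒ Q>K, reverse
Step 1:
                    D           G           E
  init          4.893       1.543       1.551
  Δ             1.007       1.007      -1.007
  eq              5.9        2.55      0.5437
  solve Keq expr → x = -0.3358; check Q = 4.7160e-05
Then remove 0.1213 M of E.
Step 2:
                    D           G           E
  init            5.9        2.55      0.4224
  Δ          -0.09317    -0.09317     0.09317
  eq            5.807       2.457      0.5155
  solve Keq expr → x = 0.03106; check Q = 4.7160e-05
Then remove 0.8727 M of G.
Step 3:
                    D           G           E
  init          5.807       1.584      0.5155
  Δ            0.1439      0.1439     -0.1439
  eq            5.951       1.728      0.3716
  solve Keq expr → x = -0.04797; check Q = 4.7160e-05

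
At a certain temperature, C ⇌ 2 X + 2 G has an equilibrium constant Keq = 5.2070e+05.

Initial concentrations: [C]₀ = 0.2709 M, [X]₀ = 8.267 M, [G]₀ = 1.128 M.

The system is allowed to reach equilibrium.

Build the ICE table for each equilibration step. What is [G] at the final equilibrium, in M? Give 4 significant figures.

Q₀ = 321 vs Keq = 5.2070e+05 ⇒ Q<K, forward
Step 1:
                    C           X           G
  init         0.2709       8.267       1.128
  Δ           -0.2705       0.541       0.541
  eq       4.1501e-04       8.808       1.669
  solve Keq expr → x = 0.2705; check Q = 5.2070e+05

[G]_eq = 1.669 M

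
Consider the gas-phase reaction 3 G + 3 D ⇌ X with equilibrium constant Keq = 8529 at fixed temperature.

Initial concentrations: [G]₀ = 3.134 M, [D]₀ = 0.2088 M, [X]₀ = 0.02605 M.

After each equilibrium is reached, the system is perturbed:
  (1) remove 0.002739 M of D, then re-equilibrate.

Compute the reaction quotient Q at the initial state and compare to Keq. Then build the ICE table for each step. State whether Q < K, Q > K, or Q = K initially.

Q₀ = 0.09296 vs Keq = 8529 ⇒ Q<K, forward
Step 1:
                    G           D           X
  I             3.134      0.2088     0.02605
  C           -0.2012     -0.2012     0.06708
  E             2.933    0.007565     0.09313
  solve Keq expr → x = 0.06708; check Q = 8529
Then remove 0.002739 M of D.
Step 2:
                    G           D           X
  I             2.933    0.004826     0.09313
  C          0.002708    0.002708 -9.0251e-04
  E             2.935    0.007533     0.09223
  solve Keq expr → x = -9.0251e-04; check Q = 8529

Q₀ = 0.09296; Q < K (proceeds forward)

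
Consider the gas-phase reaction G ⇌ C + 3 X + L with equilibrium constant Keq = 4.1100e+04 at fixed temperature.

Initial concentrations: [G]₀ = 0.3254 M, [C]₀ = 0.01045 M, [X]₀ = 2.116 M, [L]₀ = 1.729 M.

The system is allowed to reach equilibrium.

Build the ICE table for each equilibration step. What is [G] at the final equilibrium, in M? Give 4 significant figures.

[G]_eq = 4.9479e-04 M

Q₀ = 0.5261 vs Keq = 4.1100e+04 ⇒ Q<K, forward
Step 1:
                   G          C          X          L
  init        0.3254    0.01045      2.116      1.729
  Δ          -0.3249     0.3249     0.9747     0.3249
  eq      4.9479e-04     0.3354      3.091      2.054
  solve Keq expr → x = 0.3249; check Q = 4.1100e+04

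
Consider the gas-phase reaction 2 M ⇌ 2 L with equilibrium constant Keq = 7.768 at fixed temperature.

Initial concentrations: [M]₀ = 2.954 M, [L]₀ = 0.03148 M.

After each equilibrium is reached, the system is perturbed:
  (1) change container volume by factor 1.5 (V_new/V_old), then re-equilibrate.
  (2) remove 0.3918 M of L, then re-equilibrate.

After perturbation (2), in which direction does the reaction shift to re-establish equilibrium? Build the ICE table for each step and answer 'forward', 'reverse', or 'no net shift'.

Q₀ = 1.1357e-04 vs Keq = 7.768 ⇒ Q<K, forward
Step 1:
                   M          L
  I            2.954    0.03148
  C           -2.166      2.166
  E           0.7883      2.197
  solve Keq expr → x = 1.083; check Q = 7.768
Then change container volume by factor 1.5 (V_new/V_old).
Step 2:
                   M          L
  I           0.5256      1.465
  C                0          0
  E           0.5256      1.465
  solve Keq expr → x = 0; check Q = 7.768
Then remove 0.3918 M of L.
Step 3:
                   M          L
  I           0.5256      1.073
  C          -0.1035     0.1035
  E           0.4221      1.176
  solve Keq expr → x = 0.05173; check Q = 7.768

Direction: forward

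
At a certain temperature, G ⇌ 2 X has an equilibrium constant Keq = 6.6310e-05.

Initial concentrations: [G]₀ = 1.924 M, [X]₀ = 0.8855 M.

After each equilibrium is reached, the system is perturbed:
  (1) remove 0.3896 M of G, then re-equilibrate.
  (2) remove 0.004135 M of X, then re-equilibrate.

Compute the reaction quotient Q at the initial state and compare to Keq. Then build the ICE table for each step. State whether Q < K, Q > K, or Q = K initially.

Q₀ = 0.4075 vs Keq = 6.6310e-05 ⇒ Q>K, reverse
Step 1:
                   G          X
  init         1.924     0.8855
  Δ           0.4365     -0.873
  eq            2.36    0.01251
  solve Keq expr → x = -0.4365; check Q = 6.6310e-05
Then remove 0.3896 M of G.
Step 2:
                   G          X
  init         1.971    0.01251
  Δ       5.3872e-04  -0.001077
  eq           1.971    0.01143
  solve Keq expr → x = -5.3872e-04; check Q = 6.6310e-05
Then remove 0.004135 M of X.
Step 3:
                   G          X
  init         1.971   0.007299
  Δ        -0.002065   0.004129
  eq           1.969    0.01143
  solve Keq expr → x = 0.002065; check Q = 6.6310e-05

Q₀ = 0.4075; Q > K (proceeds reverse)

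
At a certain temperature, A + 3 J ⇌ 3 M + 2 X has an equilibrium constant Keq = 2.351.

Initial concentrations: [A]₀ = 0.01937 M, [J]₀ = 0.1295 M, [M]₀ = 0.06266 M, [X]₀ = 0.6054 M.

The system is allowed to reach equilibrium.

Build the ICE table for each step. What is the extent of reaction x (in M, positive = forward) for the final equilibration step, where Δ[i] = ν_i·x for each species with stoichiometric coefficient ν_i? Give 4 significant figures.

x = 3.4110e-04 M

Q₀ = 2.143 vs Keq = 2.351 ⇒ Q<K, forward
Step 1:
                  A         J         M         X
  init      0.01937    0.1295   0.06266    0.6054
  Δ       -3.4110e-04 -0.001023  0.001023 6.8219e-04
  eq        0.01903    0.1285   0.06368    0.6061
  solve Keq expr → x = 3.4110e-04; check Q = 2.351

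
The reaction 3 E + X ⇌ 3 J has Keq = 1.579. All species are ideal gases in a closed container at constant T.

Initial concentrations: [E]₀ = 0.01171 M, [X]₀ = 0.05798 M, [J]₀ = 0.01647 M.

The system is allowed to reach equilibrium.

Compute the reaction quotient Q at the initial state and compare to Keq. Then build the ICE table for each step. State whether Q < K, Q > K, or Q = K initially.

Q₀ = 47.99; Q > K (proceeds reverse)

Q₀ = 47.99 vs Keq = 1.579 ⇒ Q>K, reverse
Step 1:
                  E         X         J
  I         0.01171   0.05798   0.01647
  C        0.007629  0.002543 -0.007629
  E         0.01934   0.06052  0.008841
  solve Keq expr → x = -0.002543; check Q = 1.579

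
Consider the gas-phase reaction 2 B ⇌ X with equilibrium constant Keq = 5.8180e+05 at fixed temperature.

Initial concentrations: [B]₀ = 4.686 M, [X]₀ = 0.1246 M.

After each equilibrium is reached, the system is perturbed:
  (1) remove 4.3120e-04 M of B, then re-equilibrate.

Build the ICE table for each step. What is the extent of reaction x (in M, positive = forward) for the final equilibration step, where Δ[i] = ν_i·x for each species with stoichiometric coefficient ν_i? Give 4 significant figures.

Q₀ = 0.005674 vs Keq = 5.8180e+05 ⇒ Q<K, forward
Step 1:
                   B          X
  I            4.686     0.1246
  C           -4.684      2.342
  E         0.002059      2.467
  solve Keq expr → x = 2.342; check Q = 5.8180e+05
Then remove 4.3120e-04 M of B.
Step 2:
                   B          X
  I         0.001628      2.467
  C       4.3111e-04 -2.1556e-04
  E         0.002059      2.466
  solve Keq expr → x = -2.1556e-04; check Q = 5.8180e+05

x = -2.1556e-04 M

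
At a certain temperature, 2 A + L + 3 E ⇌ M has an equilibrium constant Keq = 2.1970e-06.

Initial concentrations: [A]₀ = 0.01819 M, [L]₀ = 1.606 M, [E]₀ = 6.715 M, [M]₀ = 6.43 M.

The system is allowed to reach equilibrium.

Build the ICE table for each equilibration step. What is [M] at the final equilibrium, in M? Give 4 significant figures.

Q₀ = 39.96 vs Keq = 2.1970e-06 ⇒ Q>K, reverse
Step 1:
                   A          L          E          M
  init       0.01819      1.606      6.715       6.43
  Δ            7.047      3.524      10.57     -3.524
  eq           7.066       5.13      17.29      2.906
  solve Keq expr → x = -3.524; check Q = 2.1970e-06

[M]_eq = 2.906 M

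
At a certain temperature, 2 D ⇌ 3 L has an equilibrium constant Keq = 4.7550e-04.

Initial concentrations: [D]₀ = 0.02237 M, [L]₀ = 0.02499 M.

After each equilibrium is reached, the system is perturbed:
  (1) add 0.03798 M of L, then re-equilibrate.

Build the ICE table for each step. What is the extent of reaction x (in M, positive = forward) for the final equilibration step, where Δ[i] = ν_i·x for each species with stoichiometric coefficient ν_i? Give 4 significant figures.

Q₀ = 0.03119 vs Keq = 4.7550e-04 ⇒ Q>K, reverse
Step 1:
                  D         L
  init      0.02237   0.02499
  Δ         0.01124  -0.01686
  eq        0.03361  0.008129
  solve Keq expr → x = -0.00562; check Q = 4.7550e-04
Then add 0.03798 M of L.
Step 2:
                  D         L
  init      0.03361   0.04611
  Δ         0.02306  -0.03459
  eq        0.05667   0.01152
  solve Keq expr → x = -0.01153; check Q = 4.7550e-04

x = -0.01153 M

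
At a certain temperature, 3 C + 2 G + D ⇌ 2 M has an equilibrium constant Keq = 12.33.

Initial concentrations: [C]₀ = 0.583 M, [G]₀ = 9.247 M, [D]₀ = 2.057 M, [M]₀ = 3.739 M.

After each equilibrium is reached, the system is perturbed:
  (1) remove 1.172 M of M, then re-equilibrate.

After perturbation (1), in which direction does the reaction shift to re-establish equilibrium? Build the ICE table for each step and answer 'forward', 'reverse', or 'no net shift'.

Direction: forward

Q₀ = 0.4011 vs Keq = 12.33 ⇒ Q<K, forward
Step 1:
                    C           G           D           M
  I             0.583       9.247       2.057       3.739
  C           -0.3807     -0.2538     -0.1269      0.2538
  E            0.2023       8.993        1.93       3.993
  solve Keq expr → x = 0.1269; check Q = 12.33
Then remove 1.172 M of M.
Step 2:
                    C           G           D           M
  I            0.2023       8.993        1.93       2.821
  C          -0.04013    -0.02675    -0.01338     0.02675
  E            0.1622       8.966       1.917       2.848
  solve Keq expr → x = 0.01338; check Q = 12.33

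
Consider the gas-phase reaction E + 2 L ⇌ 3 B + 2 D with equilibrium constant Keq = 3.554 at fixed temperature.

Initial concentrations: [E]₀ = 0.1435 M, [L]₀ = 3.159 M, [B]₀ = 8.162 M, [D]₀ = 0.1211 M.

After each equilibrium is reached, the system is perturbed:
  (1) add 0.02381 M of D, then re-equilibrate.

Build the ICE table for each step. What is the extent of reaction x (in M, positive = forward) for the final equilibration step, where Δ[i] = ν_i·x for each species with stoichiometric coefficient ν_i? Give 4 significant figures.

Q₀ = 5.568 vs Keq = 3.554 ⇒ Q>K, reverse
Step 1:
                    E           L           B           D
  init         0.1435       3.159       8.162      0.1211
  Δ          0.009938     0.01988    -0.02981    -0.01988
  eq           0.1534       3.179       8.132      0.1012
  solve Keq expr → x = -0.009938; check Q = 3.554
Then add 0.02381 M of D.
Step 2:
                    E           L           B           D
  init         0.1534       3.179       8.132       0.125
  Δ          0.009723     0.01945    -0.02917    -0.01945
  eq           0.1632       3.198       8.103      0.1056
  solve Keq expr → x = -0.009723; check Q = 3.554

x = -0.009723 M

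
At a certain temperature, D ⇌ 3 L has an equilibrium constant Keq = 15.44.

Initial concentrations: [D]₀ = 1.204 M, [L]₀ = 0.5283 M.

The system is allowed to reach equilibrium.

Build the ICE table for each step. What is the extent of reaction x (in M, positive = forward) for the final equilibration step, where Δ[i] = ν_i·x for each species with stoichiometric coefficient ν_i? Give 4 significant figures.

Q₀ = 0.1225 vs Keq = 15.44 ⇒ Q<K, forward
Step 1:
                  D         L
  Initial     1.204    0.5283
  Change    -0.5459     1.638
  Equil      0.6581     2.166
  solve Keq expr → x = 0.5459; check Q = 15.44

x = 0.5459 M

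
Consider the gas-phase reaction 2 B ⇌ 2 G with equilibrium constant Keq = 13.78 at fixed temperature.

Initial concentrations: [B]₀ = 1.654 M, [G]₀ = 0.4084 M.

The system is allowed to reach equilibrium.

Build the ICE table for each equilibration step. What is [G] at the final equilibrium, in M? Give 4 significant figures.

[G]_eq = 1.625 M

Q₀ = 0.06097 vs Keq = 13.78 ⇒ Q<K, forward
Step 1:
                  B         G
  I           1.654    0.4084
  C          -1.216     1.216
  E          0.4377     1.625
  solve Keq expr → x = 0.6082; check Q = 13.78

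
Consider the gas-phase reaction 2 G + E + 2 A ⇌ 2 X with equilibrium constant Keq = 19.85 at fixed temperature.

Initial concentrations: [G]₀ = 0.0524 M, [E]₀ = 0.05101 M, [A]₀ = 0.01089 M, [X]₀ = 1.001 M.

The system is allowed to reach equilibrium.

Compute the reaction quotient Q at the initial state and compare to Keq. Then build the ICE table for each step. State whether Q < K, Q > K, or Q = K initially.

Q₀ = 6.0325e+07; Q > K (proceeds reverse)

Q₀ = 6.0325e+07 vs Keq = 19.85 ⇒ Q>K, reverse
Step 1:
                   G          E          A          X
  I           0.0524    0.05101    0.01089      1.001
  C           0.4524     0.2262     0.4524    -0.4524
  E           0.5048     0.2772     0.4633     0.5486
  solve Keq expr → x = -0.2262; check Q = 19.85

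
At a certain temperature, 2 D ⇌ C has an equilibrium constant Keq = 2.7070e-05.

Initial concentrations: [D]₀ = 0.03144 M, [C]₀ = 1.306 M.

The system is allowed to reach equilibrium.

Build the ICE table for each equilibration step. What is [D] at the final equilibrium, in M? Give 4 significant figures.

[D]_eq = 2.643 M

Q₀ = 1321 vs Keq = 2.7070e-05 ⇒ Q>K, reverse
Step 1:
                   D          C
  Initial    0.03144      1.306
  Change       2.612     -1.306
  Equil        2.643 1.8910e-04
  solve Keq expr → x = -1.306; check Q = 2.7070e-05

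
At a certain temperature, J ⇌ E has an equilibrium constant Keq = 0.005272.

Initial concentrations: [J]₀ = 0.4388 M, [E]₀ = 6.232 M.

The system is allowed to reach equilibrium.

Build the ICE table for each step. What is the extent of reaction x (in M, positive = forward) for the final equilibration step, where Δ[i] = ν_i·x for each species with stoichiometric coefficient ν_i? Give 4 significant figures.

Q₀ = 14.2 vs Keq = 0.005272 ⇒ Q>K, reverse
Step 1:
                  J         E
  Initial    0.4388     6.232
  Change      6.197    -6.197
  Equil       6.636   0.03498
  solve Keq expr → x = -6.197; check Q = 0.005272

x = -6.197 M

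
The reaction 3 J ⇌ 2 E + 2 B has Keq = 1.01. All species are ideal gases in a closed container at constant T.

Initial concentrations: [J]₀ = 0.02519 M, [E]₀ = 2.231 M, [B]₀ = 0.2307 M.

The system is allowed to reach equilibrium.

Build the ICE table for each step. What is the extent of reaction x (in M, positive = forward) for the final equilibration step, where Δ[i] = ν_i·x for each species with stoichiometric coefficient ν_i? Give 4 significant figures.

Q₀ = 1.6573e+04 vs Keq = 1.01 ⇒ Q>K, reverse
Step 1:
                   J          E          B
  Initial    0.02519      2.231     0.2307
  Change      0.2442    -0.1628    -0.1628
  Equil       0.2694      2.068    0.06793
  solve Keq expr → x = -0.08139; check Q = 1.01

x = -0.08139 M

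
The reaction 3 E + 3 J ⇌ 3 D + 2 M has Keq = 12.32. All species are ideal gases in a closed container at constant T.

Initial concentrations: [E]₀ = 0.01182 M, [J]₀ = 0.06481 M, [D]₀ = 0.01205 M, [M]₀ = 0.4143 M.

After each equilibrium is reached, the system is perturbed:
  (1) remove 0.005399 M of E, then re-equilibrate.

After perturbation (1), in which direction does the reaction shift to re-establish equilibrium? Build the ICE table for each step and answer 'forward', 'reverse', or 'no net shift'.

Direction: reverse

Q₀ = 668.1 vs Keq = 12.32 ⇒ Q>K, reverse
Step 1:
                  E         J         D         M
  I         0.01182   0.06481   0.01205    0.4143
  C         0.00656   0.00656  -0.00656 -0.004373
  E         0.01838   0.07137   0.00549    0.4099
  solve Keq expr → x = -0.002187; check Q = 12.32
Then remove 0.005399 M of E.
Step 2:
                  E         J         D         M
  I         0.01298   0.07137   0.00549    0.4099
  C        0.001184  0.001184 -0.001184 -7.8901e-04
  E         0.01416   0.07255  0.004307    0.4091
  solve Keq expr → x = -3.9450e-04; check Q = 12.32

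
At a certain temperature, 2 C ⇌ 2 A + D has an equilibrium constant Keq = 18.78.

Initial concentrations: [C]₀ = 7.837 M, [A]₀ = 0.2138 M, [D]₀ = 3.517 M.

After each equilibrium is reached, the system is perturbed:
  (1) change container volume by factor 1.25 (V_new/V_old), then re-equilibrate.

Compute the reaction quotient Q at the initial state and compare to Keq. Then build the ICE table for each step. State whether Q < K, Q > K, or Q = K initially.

Q₀ = 0.002618; Q < K (proceeds forward)

Q₀ = 0.002618 vs Keq = 18.78 ⇒ Q<K, forward
Step 1:
                   C          A          D
  I            7.837     0.2138      3.517
  C           -4.932      4.932      2.466
  E            2.905      5.146      5.983
  solve Keq expr → x = 2.466; check Q = 18.78
Then change container volume by factor 1.25 (V_new/V_old).
Step 2:
                   C          A          D
  I            2.324      4.117      4.787
  C          -0.1517     0.1517    0.07586
  E            2.172      4.269      4.862
  solve Keq expr → x = 0.07586; check Q = 18.78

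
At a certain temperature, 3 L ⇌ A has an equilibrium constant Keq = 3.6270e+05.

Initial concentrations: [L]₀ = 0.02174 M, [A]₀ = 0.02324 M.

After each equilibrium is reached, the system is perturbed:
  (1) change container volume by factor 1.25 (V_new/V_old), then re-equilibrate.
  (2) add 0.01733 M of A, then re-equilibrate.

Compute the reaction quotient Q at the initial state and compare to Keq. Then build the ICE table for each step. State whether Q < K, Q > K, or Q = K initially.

Q₀ = 2262; Q < K (proceeds forward)

Q₀ = 2262 vs Keq = 3.6270e+05 ⇒ Q<K, forward
Step 1:
                   L          A
  Initial    0.02174    0.02324
  Change    -0.01743    0.00581
  Equil     0.004311    0.02905
  solve Keq expr → x = 0.00581; check Q = 3.6270e+05
Then change container volume by factor 1.25 (V_new/V_old).
Step 2:
                   L          A
  Initial   0.003448    0.02324
  Change  5.4271e-04 -1.8090e-04
  Equil     0.003991    0.02306
  solve Keq expr → x = -1.8090e-04; check Q = 3.6270e+05
Then add 0.01733 M of A.
Step 3:
                   L          A
  Initial   0.003991    0.04039
  Change  8.0916e-04 -2.6972e-04
  Equil       0.0048    0.04012
  solve Keq expr → x = -2.6972e-04; check Q = 3.6270e+05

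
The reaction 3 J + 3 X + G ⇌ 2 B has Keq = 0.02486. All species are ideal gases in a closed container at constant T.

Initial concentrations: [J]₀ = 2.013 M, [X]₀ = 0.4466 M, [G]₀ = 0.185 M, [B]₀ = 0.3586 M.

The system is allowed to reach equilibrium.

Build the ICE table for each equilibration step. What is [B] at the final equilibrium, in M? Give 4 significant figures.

[B]_eq = 0.1756 M

Q₀ = 0.9567 vs Keq = 0.02486 ⇒ Q>K, reverse
Step 1:
                  J         X         G         B
  Initial     2.013    0.4466     0.185    0.3586
  Change     0.2745    0.2745   0.09149    -0.183
  Equil       2.287    0.7211    0.2765    0.1756
  solve Keq expr → x = -0.09149; check Q = 0.02486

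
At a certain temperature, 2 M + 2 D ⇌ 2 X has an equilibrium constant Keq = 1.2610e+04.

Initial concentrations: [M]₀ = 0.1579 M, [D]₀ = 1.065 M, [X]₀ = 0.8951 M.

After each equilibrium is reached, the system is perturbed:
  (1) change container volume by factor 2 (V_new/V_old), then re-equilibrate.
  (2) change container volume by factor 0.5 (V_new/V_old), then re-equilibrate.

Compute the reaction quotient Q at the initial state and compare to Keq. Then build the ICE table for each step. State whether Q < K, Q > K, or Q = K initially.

Q₀ = 28.33 vs Keq = 1.2610e+04 ⇒ Q<K, forward
Step 1:
                  M         D         X
  init       0.1579     1.065    0.8951
  Δ         -0.1478   -0.1478    0.1478
  eq        0.01013    0.9172     1.043
  solve Keq expr → x = 0.07389; check Q = 1.2610e+04
Then change container volume by factor 2 (V_new/V_old).
Step 2:
                  M         D         X
  init     0.005063    0.4586    0.5214
  Δ        0.004863  0.004863 -0.004863
  eq       0.009925    0.4635    0.5166
  solve Keq expr → x = -0.002431; check Q = 1.2610e+04
Then change container volume by factor 0.5 (V_new/V_old).
Step 3:
                  M         D         X
  init      0.01985     0.927     1.033
  Δ       -0.009726 -0.009726  0.009726
  eq        0.01013    0.9172     1.043
  solve Keq expr → x = 0.004863; check Q = 1.2610e+04

Q₀ = 28.33; Q < K (proceeds forward)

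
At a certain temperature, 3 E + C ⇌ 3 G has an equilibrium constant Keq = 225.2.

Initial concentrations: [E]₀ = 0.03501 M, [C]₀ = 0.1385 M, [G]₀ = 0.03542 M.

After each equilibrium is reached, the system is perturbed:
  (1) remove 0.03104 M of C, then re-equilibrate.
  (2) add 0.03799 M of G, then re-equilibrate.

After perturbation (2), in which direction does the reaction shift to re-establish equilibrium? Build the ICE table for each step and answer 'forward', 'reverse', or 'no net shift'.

Q₀ = 7.477 vs Keq = 225.2 ⇒ Q<K, forward
Step 1:
                    E           C           G
  init        0.03501      0.1385     0.03542
  Δ          -0.01784   -0.005947     0.01784
  eq          0.01717      0.1326     0.05326
  solve Keq expr → x = 0.005947; check Q = 225.2
Then remove 0.03104 M of C.
Step 2:
                    E           C           G
  init        0.01717      0.1015     0.05326
  Δ          0.001164  3.8785e-04   -0.001164
  eq          0.01833      0.1019      0.0521
  solve Keq expr → x = -3.8785e-04; check Q = 225.2
Then add 0.03799 M of G.
Step 3:
                    E           C           G
  init        0.01833      0.1019     0.09009
  Δ          0.009673    0.003224   -0.009673
  eq          0.02801      0.1051     0.08041
  solve Keq expr → x = -0.003224; check Q = 225.2

Direction: reverse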